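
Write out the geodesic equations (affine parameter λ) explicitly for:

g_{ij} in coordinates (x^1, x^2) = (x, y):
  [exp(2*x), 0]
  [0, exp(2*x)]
Geodesic equation: d^2x^k/dλ^2 + Γ^k_{ij} (dx^i/dλ)(dx^j/dλ) = 0.
Non-zero Christoffel symbols:
Γ^x_{x x} = 1
Γ^x_{y y} = -1
Γ^y_{x y} = 1
Substituting (the symmetric pair Γ^k_{ij}, Γ^k_{ji} combines into a factor 2):
d^2x/dλ^2 + (dx/dλ)^2 - (dy/dλ)^2 = 0
d^2y/dλ^2 + 2 (dx/dλ)(dy/dλ) = 0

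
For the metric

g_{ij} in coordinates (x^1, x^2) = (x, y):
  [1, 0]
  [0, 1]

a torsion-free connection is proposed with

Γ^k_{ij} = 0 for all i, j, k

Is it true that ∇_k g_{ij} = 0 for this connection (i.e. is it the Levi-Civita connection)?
Using ∇_k g_{ij} = ∂_k g_{ij} - Γ^m_{ki} g_{mj} - Γ^m_{kj} g_{im}:
e.g. ∇_y g_{xx} = (0) - (0) - (0) = 0
Every component ∇_k g_{ij} vanishes: the connection is metric compatible.
Yes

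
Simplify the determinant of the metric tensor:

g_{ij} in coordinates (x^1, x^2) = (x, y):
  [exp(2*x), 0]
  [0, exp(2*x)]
For a 2×2 metric: det(g) = g_{11}·g_{22} - g_{12}·g_{21}
= (exp(2*x))·(exp(2*x)) - (0)·(0)
= exp(4*x) - 0
det(g) = exp(4*x)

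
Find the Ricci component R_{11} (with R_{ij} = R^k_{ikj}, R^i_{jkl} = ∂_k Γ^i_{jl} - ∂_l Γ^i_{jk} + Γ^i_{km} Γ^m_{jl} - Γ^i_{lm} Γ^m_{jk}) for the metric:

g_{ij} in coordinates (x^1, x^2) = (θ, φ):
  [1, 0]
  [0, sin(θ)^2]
Non-zero Christoffel symbols (Γ^k_{ij} = Γ^k_{ji}):
Γ^θ_{φ φ} = -sin(2*θ)/2
Γ^φ_{θ φ} = 1/tan(θ)
R^θ_{θ θ θ} = 0 (a repeated index in an antisymmetric pair)
R^φ_{θ φ θ} = ∂_φ Γ^φ_{θ θ} - ∂_θ Γ^φ_{θ φ} + Γ^φ_{φ m} Γ^m_{θ θ} - Γ^φ_{θ m} Γ^m_{θ φ}
  = (0) - (-1/sin(θ)^2) + (0) - (1/tan(θ)^2) = 1
R_{θθ} = R^θ_{θ θ θ} + R^φ_{θ φ θ} = (0) + (1) = 1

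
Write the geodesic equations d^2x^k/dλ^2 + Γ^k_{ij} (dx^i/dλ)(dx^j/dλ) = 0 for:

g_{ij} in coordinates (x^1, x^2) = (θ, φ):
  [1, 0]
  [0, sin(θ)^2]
Geodesic equation: d^2x^k/dλ^2 + Γ^k_{ij} (dx^i/dλ)(dx^j/dλ) = 0.
Non-zero Christoffel symbols:
Γ^θ_{φ φ} = -sin(2*θ)/2
Γ^φ_{θ φ} = 1/tan(θ)
Substituting (the symmetric pair Γ^k_{ij}, Γ^k_{ji} combines into a factor 2):
d^2θ/dλ^2 - (sin(2*θ)/2) (dφ/dλ)^2 = 0
d^2φ/dλ^2 + (2/tan(θ)) (dθ/dλ)(dφ/dλ) = 0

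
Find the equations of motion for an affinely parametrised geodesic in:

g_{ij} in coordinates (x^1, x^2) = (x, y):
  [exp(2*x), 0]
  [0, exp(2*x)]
Geodesic equation: d^2x^k/dλ^2 + Γ^k_{ij} (dx^i/dλ)(dx^j/dλ) = 0.
Non-zero Christoffel symbols:
Γ^x_{x x} = 1
Γ^x_{y y} = -1
Γ^y_{x y} = 1
Substituting (the symmetric pair Γ^k_{ij}, Γ^k_{ji} combines into a factor 2):
d^2x/dλ^2 + (dx/dλ)^2 - (dy/dλ)^2 = 0
d^2y/dλ^2 + 2 (dx/dλ)(dy/dλ) = 0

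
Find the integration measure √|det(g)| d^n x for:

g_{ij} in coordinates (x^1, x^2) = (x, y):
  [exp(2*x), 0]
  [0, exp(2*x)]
det(g) = exp(4*x)
√|det(g)| = exp(2*x)
Volume element: dV = exp(2*x) dx dy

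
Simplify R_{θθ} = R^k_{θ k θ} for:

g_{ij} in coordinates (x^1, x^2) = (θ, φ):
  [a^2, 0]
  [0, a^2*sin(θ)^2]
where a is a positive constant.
Non-zero Christoffel symbols (Γ^k_{ij} = Γ^k_{ji}):
Γ^θ_{φ φ} = -sin(2*θ)/2
Γ^φ_{θ φ} = 1/tan(θ)
R^θ_{θ θ θ} = 0 (a repeated index in an antisymmetric pair)
R^φ_{θ φ θ} = ∂_φ Γ^φ_{θ θ} - ∂_θ Γ^φ_{θ φ} + Γ^φ_{φ m} Γ^m_{θ θ} - Γ^φ_{θ m} Γ^m_{θ φ}
  = (0) - (-1/sin(θ)^2) + (0) - (1/tan(θ)^2) = 1
R_{θθ} = R^θ_{θ θ θ} + R^φ_{θ φ θ} = (0) + (1) = 1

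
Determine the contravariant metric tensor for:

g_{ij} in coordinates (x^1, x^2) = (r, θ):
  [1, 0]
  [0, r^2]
The metric is diagonal, so g^{ij} is diagonal with entries 1/g_{ii}: diag(1, 1/(r^2)).
g^{ij}:
  [1, 0]
  [0, 1/r^2]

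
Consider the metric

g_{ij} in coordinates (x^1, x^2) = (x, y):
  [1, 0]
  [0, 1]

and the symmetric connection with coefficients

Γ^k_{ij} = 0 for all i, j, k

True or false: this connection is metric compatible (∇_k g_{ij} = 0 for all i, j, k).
Using ∇_k g_{ij} = ∂_k g_{ij} - Γ^m_{ki} g_{mj} - Γ^m_{kj} g_{im}:
e.g. ∇_y g_{xy} = (0) - (0) - (0) = 0
Every component ∇_k g_{ij} vanishes: the connection is metric compatible.
True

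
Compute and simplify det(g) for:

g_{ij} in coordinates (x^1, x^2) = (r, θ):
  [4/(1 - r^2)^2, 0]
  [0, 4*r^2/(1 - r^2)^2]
For a 2×2 metric: det(g) = g_{11}·g_{22} - g_{12}·g_{21}
= (4/(1 - r^2)^2)·(4*r^2/(1 - r^2)^2) - (0)·(0)
= 16*r^2/(1 - r^2)^4 - 0
det(g) = 16*r^2/(1 - r^2)^4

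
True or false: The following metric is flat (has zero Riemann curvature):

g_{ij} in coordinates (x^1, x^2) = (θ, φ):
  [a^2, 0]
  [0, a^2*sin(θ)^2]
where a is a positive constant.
Non-zero Christoffel symbols:
Γ^θ_{φ φ} = -sin(2*θ)/2
Γ^φ_{θ φ} = 1/tan(θ)
Ricci tensor: R_{θθ} = 1, R_{θφ} = 0, R_{φφ} = sin(θ)^2
The Ricci tensor is non-zero, so the Riemann tensor is non-zero: not flat.
False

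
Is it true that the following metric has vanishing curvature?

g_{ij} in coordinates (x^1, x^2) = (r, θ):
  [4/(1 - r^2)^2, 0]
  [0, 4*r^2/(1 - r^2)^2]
Non-zero Christoffel symbols:
Γ^r_{r r} = 2*r/(1 - r^2)
Γ^r_{θ θ} = (r^3 + r)/(r^2 - 1)
Γ^θ_{r θ} = (-r^2 - 1)/(r^3 - r)
Ricci tensor: R_{rr} = -4/(r^2 - 1)^2, R_{rθ} = 0, R_{θθ} = -4*r^2/(r^2 - 1)^2
The Ricci tensor is non-zero, so the Riemann tensor is non-zero: not flat.
No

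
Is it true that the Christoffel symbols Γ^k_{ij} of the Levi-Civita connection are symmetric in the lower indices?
The Levi-Civita connection is torsion-free, which is exactly Γ^k_{ij} = Γ^k_{ji}.
Yes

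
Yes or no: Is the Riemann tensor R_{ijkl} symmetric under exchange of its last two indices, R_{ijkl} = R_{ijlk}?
It is antisymmetric in the last pair: R_{ijkl} = -R_{ijlk}.
No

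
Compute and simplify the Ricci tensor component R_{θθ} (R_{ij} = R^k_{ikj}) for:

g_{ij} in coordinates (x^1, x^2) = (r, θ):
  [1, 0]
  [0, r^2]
Non-zero Christoffel symbols (Γ^k_{ij} = Γ^k_{ji}):
Γ^r_{θ θ} = -r
Γ^θ_{r θ} = 1/r
R^r_{θ r θ} = ∂_r Γ^r_{θ θ} - ∂_θ Γ^r_{θ r} + Γ^r_{r m} Γ^m_{θ θ} - Γ^r_{θ m} Γ^m_{θ r}
  = (-1) - (0) + (0) - (-1) = 0
R^θ_{θ θ θ} = 0 (a repeated index in an antisymmetric pair)
R_{θθ} = R^r_{θ r θ} + R^θ_{θ θ θ} = (0) + (0) = 0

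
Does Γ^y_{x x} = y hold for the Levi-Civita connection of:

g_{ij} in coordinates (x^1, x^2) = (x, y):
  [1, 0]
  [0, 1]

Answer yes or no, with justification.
Γ^y_{x x} = (1/2) g^{yy} (∂_x g_{yx} + ∂_x g_{yx} - ∂_y g_{xx}) = (1/2)(1)((0) + (0) - (0)) = 0
This differs from the proposed value y.
No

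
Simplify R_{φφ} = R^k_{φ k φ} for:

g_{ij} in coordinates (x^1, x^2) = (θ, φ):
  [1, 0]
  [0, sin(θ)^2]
Non-zero Christoffel symbols (Γ^k_{ij} = Γ^k_{ji}):
Γ^θ_{φ φ} = -sin(2*θ)/2
Γ^φ_{θ φ} = 1/tan(θ)
R^θ_{φ θ φ} = ∂_θ Γ^θ_{φ φ} - ∂_φ Γ^θ_{φ θ} + Γ^θ_{θ m} Γ^m_{φ φ} - Γ^θ_{φ m} Γ^m_{φ θ}
  = (-cos(2*θ)) - (0) + (0) - (-cos(θ)^2) = sin(θ)^2
R^φ_{φ φ φ} = 0 (a repeated index in an antisymmetric pair)
R_{φφ} = R^θ_{φ θ φ} + R^φ_{φ φ φ} = (sin(θ)^2) + (0) = sin(θ)^2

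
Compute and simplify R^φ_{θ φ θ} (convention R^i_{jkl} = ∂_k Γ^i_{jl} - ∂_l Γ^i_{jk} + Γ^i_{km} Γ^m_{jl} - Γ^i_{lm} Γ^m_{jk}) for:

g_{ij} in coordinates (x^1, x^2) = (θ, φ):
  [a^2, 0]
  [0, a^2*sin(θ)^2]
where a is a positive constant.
Non-zero Christoffel symbols (Γ^k_{ij} = Γ^k_{ji}):
Γ^θ_{φ φ} = -sin(2*θ)/2
Γ^φ_{θ φ} = 1/tan(θ)
R^φ_{θ φ θ} = ∂_φ Γ^φ_{θ θ} - ∂_θ Γ^φ_{θ φ} + Γ^φ_{φ m} Γ^m_{θ θ} - Γ^φ_{θ m} Γ^m_{θ φ}
  = (0) - (-1/sin(θ)^2) + (0) - (1/tan(θ)^2) = 1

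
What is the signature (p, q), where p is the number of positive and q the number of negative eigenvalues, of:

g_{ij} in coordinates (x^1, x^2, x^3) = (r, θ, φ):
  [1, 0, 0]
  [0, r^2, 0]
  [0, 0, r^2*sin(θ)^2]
The metric is diagonal, so its eigenvalues are the diagonal entries: 1, r^2, r^2*sin(θ)^2 (at a generic point, where coordinate-dependent entries are positive).
3 positive, 0 negative.
(3, 0) - Riemannian (positive definite)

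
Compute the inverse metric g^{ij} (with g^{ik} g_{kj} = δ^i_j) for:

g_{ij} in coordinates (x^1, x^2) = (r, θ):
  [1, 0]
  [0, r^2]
The metric is diagonal, so g^{ij} is diagonal with entries 1/g_{ii}: diag(1, 1/(r^2)).
g^{ij}:
  [1, 0]
  [0, 1/r^2]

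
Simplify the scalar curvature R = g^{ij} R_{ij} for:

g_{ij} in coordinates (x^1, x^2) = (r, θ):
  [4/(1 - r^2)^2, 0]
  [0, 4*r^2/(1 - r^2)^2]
Non-zero Christoffel symbols (Γ^k_{ij} = Γ^k_{ji}):
Γ^r_{r r} = 2*r/(1 - r^2)
Γ^r_{θ θ} = (r^3 + r)/(r^2 - 1)
Γ^θ_{r θ} = (-r^2 - 1)/(r^3 - r)
Ricci tensor (R_{ij} = R^k_{ikj}): R_{rr} = -4/(r^2 - 1)^2, R_{rθ} = 0, R_{θθ} = -4*r^2/(r^2 - 1)^2
Inverse metric: g^{rr} = (1 - r^2)^2/4, g^{θθ} = (1 - r^2)^2/(4*r^2)
R = g^{ij} R_{ij} = ((1 - r^2)^2/4)(-4/(r^2 - 1)^2) + ((1 - r^2)^2/(4*r^2))(-4*r^2/(r^2 - 1)^2) = -2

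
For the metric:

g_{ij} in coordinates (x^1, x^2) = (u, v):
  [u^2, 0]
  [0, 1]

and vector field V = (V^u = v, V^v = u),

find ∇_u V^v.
Non-zero Christoffel symbols:
Γ^u_{u u} = 1/u
∇_u V^v = ∂_u V^v + Γ^v_{u j} V^j
  = (1) + (0)(v) + (0)(u)
  = 1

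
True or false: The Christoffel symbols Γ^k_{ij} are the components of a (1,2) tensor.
Under a change of coordinates Γ picks up an inhomogeneous term ∂²x/∂x'∂x'; e.g. Γ = 0 in Cartesian coordinates but Γ^r_{θθ} = -r in polar coordinates on the same flat plane.
False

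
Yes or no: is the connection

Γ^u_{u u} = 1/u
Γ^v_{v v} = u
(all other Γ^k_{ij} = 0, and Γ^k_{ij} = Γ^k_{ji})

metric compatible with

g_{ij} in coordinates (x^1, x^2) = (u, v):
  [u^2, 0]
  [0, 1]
Using ∇_k g_{ij} = ∂_k g_{ij} - Γ^m_{ki} g_{mj} - Γ^m_{kj} g_{im}:
∇_v g_{vv} = (0) - (u) - (u) = -2*u ≠ 0
So the connection is not metric compatible (it is not the Levi-Civita connection).
No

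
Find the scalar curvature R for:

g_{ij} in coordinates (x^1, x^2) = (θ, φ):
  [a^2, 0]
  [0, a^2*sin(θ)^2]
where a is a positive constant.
Non-zero Christoffel symbols (Γ^k_{ij} = Γ^k_{ji}):
Γ^θ_{φ φ} = -sin(2*θ)/2
Γ^φ_{θ φ} = 1/tan(θ)
Ricci tensor (R_{ij} = R^k_{ikj}): R_{θθ} = 1, R_{θφ} = 0, R_{φφ} = sin(θ)^2
Inverse metric: g^{θθ} = 1/a^2, g^{φφ} = 1/(a^2*sin(θ)^2)
R = g^{ij} R_{ij} = (1/a^2)(1) + (1/(a^2*sin(θ)^2))(sin(θ)^2) = 2/a^2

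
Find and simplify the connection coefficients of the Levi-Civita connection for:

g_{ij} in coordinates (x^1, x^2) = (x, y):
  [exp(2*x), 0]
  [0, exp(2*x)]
Using Γ^k_{ij} = (1/2) g^{km} (∂_i g_{mj} + ∂_j g_{mi} - ∂_m g_{ij}); the metric is diagonal, so only the m = k term contributes.
Non-zero symbols (using the symmetry Γ^k_{ij} = Γ^k_{ji}):
Γ^x_{x x} = (1/2) g^{xx} (∂_x g_{xx} + ∂_x g_{xx} - ∂_x g_{xx}) = (1/2)(exp(-2*x))((2*exp(2*x)) + (2*exp(2*x)) - (2*exp(2*x))) = 1
Γ^x_{y y} = (1/2) g^{xx} (∂_y g_{xy} + ∂_y g_{xy} - ∂_x g_{yy}) = (1/2)(exp(-2*x))((0) + (0) - (2*exp(2*x))) = -1
Γ^y_{x y} = (1/2) g^{yy} (∂_x g_{yy} + ∂_y g_{yx} - ∂_y g_{xy}) = (1/2)(exp(-2*x))((2*exp(2*x)) + (0) - (0)) = 1
All other Christoffel symbols are zero.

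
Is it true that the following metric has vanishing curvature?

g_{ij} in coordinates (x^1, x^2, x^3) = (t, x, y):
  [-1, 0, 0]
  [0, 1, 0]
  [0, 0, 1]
All metric components are constant, so every Christoffel symbol vanishes and R^i_{jkl} = 0.
Yes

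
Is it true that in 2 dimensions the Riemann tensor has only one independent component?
The number of independent components is n^2(n^2-1)/12 = 4·3/12 = 1 for n = 2 (e.g. R_{1212}).
Yes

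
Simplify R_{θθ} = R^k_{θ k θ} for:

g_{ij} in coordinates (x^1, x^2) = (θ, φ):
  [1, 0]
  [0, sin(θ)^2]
Non-zero Christoffel symbols (Γ^k_{ij} = Γ^k_{ji}):
Γ^θ_{φ φ} = -sin(2*θ)/2
Γ^φ_{θ φ} = 1/tan(θ)
R^θ_{θ θ θ} = 0 (a repeated index in an antisymmetric pair)
R^φ_{θ φ θ} = ∂_φ Γ^φ_{θ θ} - ∂_θ Γ^φ_{θ φ} + Γ^φ_{φ m} Γ^m_{θ θ} - Γ^φ_{θ m} Γ^m_{θ φ}
  = (0) - (-1/sin(θ)^2) + (0) - (1/tan(θ)^2) = 1
R_{θθ} = R^θ_{θ θ θ} + R^φ_{θ φ θ} = (0) + (1) = 1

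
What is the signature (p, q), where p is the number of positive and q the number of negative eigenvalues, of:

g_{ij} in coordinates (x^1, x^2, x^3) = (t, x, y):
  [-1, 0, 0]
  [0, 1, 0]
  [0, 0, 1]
The metric is diagonal, so its eigenvalues are the diagonal entries: -1, 1, 1 (at a generic point, where coordinate-dependent entries are positive).
2 positive, 1 negative.
(2, 1) - Lorentzian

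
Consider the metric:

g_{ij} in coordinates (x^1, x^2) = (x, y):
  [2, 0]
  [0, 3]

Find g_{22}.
With x^1 = x, x^2 = y, g_{22} = g_{yy} is the row-2, column-2 entry of the matrix.
g_{22} = 3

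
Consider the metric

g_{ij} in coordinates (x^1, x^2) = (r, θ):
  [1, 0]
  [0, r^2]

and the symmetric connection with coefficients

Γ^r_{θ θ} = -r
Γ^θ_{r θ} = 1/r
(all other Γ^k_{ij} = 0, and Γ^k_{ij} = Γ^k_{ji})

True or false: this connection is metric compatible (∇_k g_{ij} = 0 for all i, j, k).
Using ∇_k g_{ij} = ∂_k g_{ij} - Γ^m_{ki} g_{mj} - Γ^m_{kj} g_{im}:
e.g. ∇_r g_{θθ} = (2*r) - (r) - (r) = 0
Every component ∇_k g_{ij} vanishes: the connection is metric compatible.
True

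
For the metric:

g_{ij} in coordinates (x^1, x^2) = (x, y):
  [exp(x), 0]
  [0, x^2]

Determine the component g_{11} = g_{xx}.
With x^1 = x, x^2 = y, g_{11} = g_{xx} is the row-1, column-1 entry of the matrix.
g_{11} = exp(x)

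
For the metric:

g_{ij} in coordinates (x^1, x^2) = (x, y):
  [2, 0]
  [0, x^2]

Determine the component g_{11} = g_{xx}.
With x^1 = x, x^2 = y, g_{11} = g_{xx} is the row-1, column-1 entry of the matrix.
g_{11} = 2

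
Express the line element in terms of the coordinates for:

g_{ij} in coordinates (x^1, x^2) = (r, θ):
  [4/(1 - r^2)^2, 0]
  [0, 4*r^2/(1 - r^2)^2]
ds^2 = g_{ij} dx^i dx^j; only the non-zero components contribute.
ds^2 = (4/(1 - r^2)^2) dr^2 + (4*r^2/(1 - r^2)^2) dθ^2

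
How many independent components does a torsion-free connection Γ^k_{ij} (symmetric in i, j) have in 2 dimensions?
Γ^k_{ij} has n choices for the upper index and n(n+1)/2 independent symmetric lower index pairs.
Total = 2 × 2×3/2 = 2 × 3 = 6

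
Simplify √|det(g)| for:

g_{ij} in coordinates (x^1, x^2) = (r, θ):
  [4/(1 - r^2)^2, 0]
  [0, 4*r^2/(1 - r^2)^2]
det(g) = 16*r^2/(1 - r^2)^4
√|det(g)| = 4*r/(r^2 - 1)^2
Volume element: dV = 4*r/(r^2 - 1)^2 dr dθ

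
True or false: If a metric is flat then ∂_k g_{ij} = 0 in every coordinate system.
Flatness means R^i_{jkl} = 0; the components can still vary, e.g. the flat plane in polar coordinates has g_{θθ} = r^2.
False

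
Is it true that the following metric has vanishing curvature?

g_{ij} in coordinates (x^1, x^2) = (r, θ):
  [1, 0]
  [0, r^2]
Non-zero Christoffel symbols:
Γ^r_{θ θ} = -r
Γ^θ_{r θ} = 1/r
Ricci tensor: R_{rr} = 0, R_{rθ} = 0, R_{θθ} = 0
All R_{ij} vanish; in 2 dimensions the Riemann tensor is fully determined by the Ricci tensor, so R^i_{jkl} = 0: the metric is flat (curvilinear coordinates on flat space).
Yes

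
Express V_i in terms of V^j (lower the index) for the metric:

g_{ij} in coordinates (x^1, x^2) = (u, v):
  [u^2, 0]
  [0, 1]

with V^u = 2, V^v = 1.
V_i = g_{ij} V^j:
V_u = (u^2)(2) + (0)(1) = 2*u^2
V_v = (0)(2) + (1)(1) = 1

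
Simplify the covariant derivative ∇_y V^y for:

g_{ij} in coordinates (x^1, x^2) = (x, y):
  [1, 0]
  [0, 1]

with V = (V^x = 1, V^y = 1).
All Christoffel symbols are zero.
∇_y V^y = ∂_y V^y + Γ^y_{y j} V^j
  = (0) + (0)(1) + (0)(1)
  = 0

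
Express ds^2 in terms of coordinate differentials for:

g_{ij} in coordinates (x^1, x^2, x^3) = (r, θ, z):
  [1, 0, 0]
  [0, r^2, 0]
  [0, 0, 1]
ds^2 = g_{ij} dx^i dx^j; only the non-zero components contribute.
ds^2 = dr^2 + r^2 dθ^2 + dz^2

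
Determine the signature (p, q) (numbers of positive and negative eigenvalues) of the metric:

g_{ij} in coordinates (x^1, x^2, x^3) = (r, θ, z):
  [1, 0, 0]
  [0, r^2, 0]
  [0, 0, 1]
The metric is diagonal, so its eigenvalues are the diagonal entries: 1, r^2, 1 (at a generic point, where coordinate-dependent entries are positive).
3 positive, 0 negative.
(3, 0) - Riemannian (positive definite)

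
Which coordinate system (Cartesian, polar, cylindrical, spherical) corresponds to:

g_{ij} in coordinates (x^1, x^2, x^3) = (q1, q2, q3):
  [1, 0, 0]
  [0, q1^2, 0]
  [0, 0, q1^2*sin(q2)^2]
The line element ds^2 = dq1^2 + q1^2 dq2^2 + q1^2 sin(q2)^2 dq3^2 is dr^2 + r^2 dθ^2 + r^2 sin(θ)^2 dφ^2 with q1 = r, q2 = θ, q3 = φ.
spherical coordinates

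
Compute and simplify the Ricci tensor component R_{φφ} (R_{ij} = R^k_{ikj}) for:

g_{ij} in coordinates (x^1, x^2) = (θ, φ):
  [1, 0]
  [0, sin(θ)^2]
Non-zero Christoffel symbols (Γ^k_{ij} = Γ^k_{ji}):
Γ^θ_{φ φ} = -sin(2*θ)/2
Γ^φ_{θ φ} = 1/tan(θ)
R^θ_{φ θ φ} = ∂_θ Γ^θ_{φ φ} - ∂_φ Γ^θ_{φ θ} + Γ^θ_{θ m} Γ^m_{φ φ} - Γ^θ_{φ m} Γ^m_{φ θ}
  = (-cos(2*θ)) - (0) + (0) - (-cos(θ)^2) = sin(θ)^2
R^φ_{φ φ φ} = 0 (a repeated index in an antisymmetric pair)
R_{φφ} = R^θ_{φ θ φ} + R^φ_{φ φ φ} = (sin(θ)^2) + (0) = sin(θ)^2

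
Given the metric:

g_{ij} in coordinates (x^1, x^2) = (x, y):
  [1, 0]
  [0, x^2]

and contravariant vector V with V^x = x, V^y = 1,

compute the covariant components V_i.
V_i = g_{ij} V^j:
V_x = (1)(x) + (0)(1) = x
V_y = (0)(x) + (x^2)(1) = x^2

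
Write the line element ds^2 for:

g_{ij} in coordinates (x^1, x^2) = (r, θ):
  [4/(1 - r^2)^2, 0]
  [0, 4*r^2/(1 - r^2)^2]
ds^2 = g_{ij} dx^i dx^j; only the non-zero components contribute.
ds^2 = (4/(1 - r^2)^2) dr^2 + (4*r^2/(1 - r^2)^2) dθ^2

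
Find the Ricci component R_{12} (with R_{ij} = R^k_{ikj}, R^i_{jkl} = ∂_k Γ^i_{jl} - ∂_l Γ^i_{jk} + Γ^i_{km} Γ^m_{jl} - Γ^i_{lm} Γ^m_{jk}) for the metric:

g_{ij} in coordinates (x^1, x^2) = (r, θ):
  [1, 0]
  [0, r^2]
Non-zero Christoffel symbols (Γ^k_{ij} = Γ^k_{ji}):
Γ^r_{θ θ} = -r
Γ^θ_{r θ} = 1/r
R^r_{r r θ} = 0 (a repeated index in an antisymmetric pair)
R^θ_{r θ θ} = 0 (a repeated index in an antisymmetric pair)
R_{rθ} = R^r_{r r θ} + R^θ_{r θ θ} = (0) + (0) = 0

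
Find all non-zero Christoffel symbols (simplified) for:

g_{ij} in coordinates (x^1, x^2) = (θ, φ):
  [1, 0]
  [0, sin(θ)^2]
Using Γ^k_{ij} = (1/2) g^{km} (∂_i g_{mj} + ∂_j g_{mi} - ∂_m g_{ij}); the metric is diagonal, so only the m = k term contributes.
Non-zero symbols (using the symmetry Γ^k_{ij} = Γ^k_{ji}):
Γ^θ_{φ φ} = (1/2) g^{θθ} (∂_φ g_{θφ} + ∂_φ g_{θφ} - ∂_θ g_{φφ}) = (1/2)(1)((0) + (0) - (sin(2*θ))) = -sin(2*θ)/2
Γ^φ_{θ φ} = (1/2) g^{φφ} (∂_θ g_{φφ} + ∂_φ g_{φθ} - ∂_φ g_{θφ}) = (1/2)(1/sin(θ)^2)((sin(2*θ)) + (0) - (0)) = 1/tan(θ)
All other Christoffel symbols are zero.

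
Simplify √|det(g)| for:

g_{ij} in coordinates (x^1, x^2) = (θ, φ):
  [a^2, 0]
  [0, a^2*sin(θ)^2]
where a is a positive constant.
det(g) = a^4*sin(θ)^2
√|det(g)| = a^2*sin(θ) (taking 0 < θ < π so that |sin(θ)| = sin(θ))
Volume element: dV = a^2*sin(θ) dθ dφ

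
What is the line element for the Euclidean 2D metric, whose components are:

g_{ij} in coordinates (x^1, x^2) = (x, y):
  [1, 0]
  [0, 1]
ds^2 = g_{ij} dx^i dx^j; only the non-zero components contribute.
ds^2 = dx^2 + dy^2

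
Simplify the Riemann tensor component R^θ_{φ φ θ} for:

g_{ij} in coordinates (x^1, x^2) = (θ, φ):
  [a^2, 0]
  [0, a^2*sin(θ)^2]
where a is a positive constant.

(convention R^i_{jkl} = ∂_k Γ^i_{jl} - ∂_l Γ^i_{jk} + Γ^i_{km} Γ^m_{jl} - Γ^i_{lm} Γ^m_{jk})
Non-zero Christoffel symbols (Γ^k_{ij} = Γ^k_{ji}):
Γ^θ_{φ φ} = -sin(2*θ)/2
Γ^φ_{θ φ} = 1/tan(θ)
R^θ_{φ φ θ} = ∂_φ Γ^θ_{φ θ} - ∂_θ Γ^θ_{φ φ} + Γ^θ_{φ m} Γ^m_{φ θ} - Γ^θ_{θ m} Γ^m_{φ φ}
  = (0) - (-cos(2*θ)) + (-cos(θ)^2) - (0) = -sin(θ)^2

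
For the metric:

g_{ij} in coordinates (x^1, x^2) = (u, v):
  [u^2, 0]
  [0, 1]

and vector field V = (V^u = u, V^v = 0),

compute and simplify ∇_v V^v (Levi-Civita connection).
Non-zero Christoffel symbols:
Γ^u_{u u} = 1/u
∇_v V^v = ∂_v V^v + Γ^v_{v j} V^j
  = (0) + (0)(u) + (0)(0)
  = 0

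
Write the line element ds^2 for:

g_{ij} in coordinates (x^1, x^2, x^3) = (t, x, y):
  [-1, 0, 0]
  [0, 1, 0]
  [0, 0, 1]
ds^2 = g_{ij} dx^i dx^j; only the non-zero components contribute.
ds^2 = -dt^2 + dx^2 + dy^2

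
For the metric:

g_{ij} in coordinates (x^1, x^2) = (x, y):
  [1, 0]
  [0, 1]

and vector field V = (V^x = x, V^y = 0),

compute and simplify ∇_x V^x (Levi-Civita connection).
All Christoffel symbols are zero.
∇_x V^x = ∂_x V^x + Γ^x_{x j} V^j
  = (1) + (0)(x) + (0)(0)
  = 1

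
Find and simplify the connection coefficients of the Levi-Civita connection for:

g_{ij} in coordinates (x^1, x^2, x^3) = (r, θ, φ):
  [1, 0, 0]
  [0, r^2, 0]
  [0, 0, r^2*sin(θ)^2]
Using Γ^k_{ij} = (1/2) g^{km} (∂_i g_{mj} + ∂_j g_{mi} - ∂_m g_{ij}); the metric is diagonal, so only the m = k term contributes.
Non-zero symbols (using the symmetry Γ^k_{ij} = Γ^k_{ji}):
Γ^r_{θ θ} = (1/2) g^{rr} (∂_θ g_{rθ} + ∂_θ g_{rθ} - ∂_r g_{θθ}) = (1/2)(1)((0) + (0) - (2*r)) = -r
Γ^r_{φ φ} = (1/2) g^{rr} (∂_φ g_{rφ} + ∂_φ g_{rφ} - ∂_r g_{φφ}) = (1/2)(1)((0) + (0) - (2*r*sin(θ)^2)) = -r*sin(θ)^2
Γ^θ_{r θ} = (1/2) g^{θθ} (∂_r g_{θθ} + ∂_θ g_{θr} - ∂_θ g_{rθ}) = (1/2)(1/r^2)((2*r) + (0) - (0)) = 1/r
Γ^θ_{φ φ} = (1/2) g^{θθ} (∂_φ g_{θφ} + ∂_φ g_{θφ} - ∂_θ g_{φφ}) = (1/2)(1/r^2)((0) + (0) - (r^2*sin(2*θ))) = -sin(2*θ)/2
Γ^φ_{r φ} = (1/2) g^{φφ} (∂_r g_{φφ} + ∂_φ g_{φr} - ∂_φ g_{rφ}) = (1/2)(1/(r^2*sin(θ)^2))((2*r*sin(θ)^2) + (0) - (0)) = 1/r
Γ^φ_{θ φ} = (1/2) g^{φφ} (∂_θ g_{φφ} + ∂_φ g_{φθ} - ∂_φ g_{θφ}) = (1/2)(1/(r^2*sin(θ)^2))((r^2*sin(2*θ)) + (0) - (0)) = 1/tan(θ)
All other Christoffel symbols are zero.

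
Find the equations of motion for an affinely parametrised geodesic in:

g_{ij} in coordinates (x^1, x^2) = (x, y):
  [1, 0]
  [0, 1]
Geodesic equation: d^2x^k/dλ^2 + Γ^k_{ij} (dx^i/dλ)(dx^j/dλ) = 0.
All Christoffel symbols vanish, so the geodesics are straight lines:
d^2x/dλ^2 = 0
d^2y/dλ^2 = 0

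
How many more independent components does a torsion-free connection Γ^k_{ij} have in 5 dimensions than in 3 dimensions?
Independent components in n dimensions: n × n(n+1)/2 = n^2(n+1)/2.
5D: 5 × 15 = 75
3D: 3 × 6 = 18
Difference = 75 - 18 = 57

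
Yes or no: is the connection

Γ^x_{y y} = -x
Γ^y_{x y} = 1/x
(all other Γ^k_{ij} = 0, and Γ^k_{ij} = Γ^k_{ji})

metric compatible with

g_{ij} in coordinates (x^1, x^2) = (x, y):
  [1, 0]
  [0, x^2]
Using ∇_k g_{ij} = ∂_k g_{ij} - Γ^m_{ki} g_{mj} - Γ^m_{kj} g_{im}:
e.g. ∇_x g_{yy} = (2*x) - (x) - (x) = 0
Every component ∇_k g_{ij} vanishes: the connection is metric compatible.
Yes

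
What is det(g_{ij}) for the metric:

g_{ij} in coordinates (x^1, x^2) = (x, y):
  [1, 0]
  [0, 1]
For a 2×2 metric: det(g) = g_{11}·g_{22} - g_{12}·g_{21}
= (1)·(1) - (0)·(0)
= 1 - 0
det(g) = 1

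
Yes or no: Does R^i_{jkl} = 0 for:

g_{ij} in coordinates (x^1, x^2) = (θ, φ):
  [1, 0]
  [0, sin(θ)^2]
Non-zero Christoffel symbols:
Γ^θ_{φ φ} = -sin(2*θ)/2
Γ^φ_{θ φ} = 1/tan(θ)
Ricci tensor: R_{θθ} = 1, R_{θφ} = 0, R_{φφ} = sin(θ)^2
The Ricci tensor is non-zero, so the Riemann tensor is non-zero: not flat.
No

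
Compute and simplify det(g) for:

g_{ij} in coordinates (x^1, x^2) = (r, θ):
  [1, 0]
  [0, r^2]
For a 2×2 metric: det(g) = g_{11}·g_{22} - g_{12}·g_{21}
= (1)·(r^2) - (0)·(0)
= r^2 - 0
det(g) = r^2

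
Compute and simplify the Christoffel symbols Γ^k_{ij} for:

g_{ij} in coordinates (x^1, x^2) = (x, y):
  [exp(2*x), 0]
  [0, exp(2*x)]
Using Γ^k_{ij} = (1/2) g^{km} (∂_i g_{mj} + ∂_j g_{mi} - ∂_m g_{ij}); the metric is diagonal, so only the m = k term contributes.
Non-zero symbols (using the symmetry Γ^k_{ij} = Γ^k_{ji}):
Γ^x_{x x} = (1/2) g^{xx} (∂_x g_{xx} + ∂_x g_{xx} - ∂_x g_{xx}) = (1/2)(exp(-2*x))((2*exp(2*x)) + (2*exp(2*x)) - (2*exp(2*x))) = 1
Γ^x_{y y} = (1/2) g^{xx} (∂_y g_{xy} + ∂_y g_{xy} - ∂_x g_{yy}) = (1/2)(exp(-2*x))((0) + (0) - (2*exp(2*x))) = -1
Γ^y_{x y} = (1/2) g^{yy} (∂_x g_{yy} + ∂_y g_{yx} - ∂_y g_{xy}) = (1/2)(exp(-2*x))((2*exp(2*x)) + (0) - (0)) = 1
All other Christoffel symbols are zero.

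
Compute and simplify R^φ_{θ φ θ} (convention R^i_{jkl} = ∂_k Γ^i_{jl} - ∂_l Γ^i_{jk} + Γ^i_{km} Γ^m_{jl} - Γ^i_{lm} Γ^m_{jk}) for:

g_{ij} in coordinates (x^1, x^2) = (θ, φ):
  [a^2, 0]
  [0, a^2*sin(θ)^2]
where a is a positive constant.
Non-zero Christoffel symbols (Γ^k_{ij} = Γ^k_{ji}):
Γ^θ_{φ φ} = -sin(2*θ)/2
Γ^φ_{θ φ} = 1/tan(θ)
R^φ_{θ φ θ} = ∂_φ Γ^φ_{θ θ} - ∂_θ Γ^φ_{θ φ} + Γ^φ_{φ m} Γ^m_{θ θ} - Γ^φ_{θ m} Γ^m_{θ φ}
  = (0) - (-1/sin(θ)^2) + (0) - (1/tan(θ)^2) = 1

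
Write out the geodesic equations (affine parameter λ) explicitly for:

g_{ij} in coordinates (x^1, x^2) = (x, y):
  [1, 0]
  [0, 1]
Geodesic equation: d^2x^k/dλ^2 + Γ^k_{ij} (dx^i/dλ)(dx^j/dλ) = 0.
All Christoffel symbols vanish, so the geodesics are straight lines:
d^2x/dλ^2 = 0
d^2y/dλ^2 = 0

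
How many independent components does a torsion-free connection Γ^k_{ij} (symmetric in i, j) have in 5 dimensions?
Γ^k_{ij} has n choices for the upper index and n(n+1)/2 independent symmetric lower index pairs.
Total = 5 × 5×6/2 = 5 × 15 = 75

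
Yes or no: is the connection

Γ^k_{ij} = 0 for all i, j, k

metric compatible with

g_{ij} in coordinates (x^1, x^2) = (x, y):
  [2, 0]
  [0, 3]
Using ∇_k g_{ij} = ∂_k g_{ij} - Γ^m_{ki} g_{mj} - Γ^m_{kj} g_{im}:
e.g. ∇_y g_{yy} = (0) - (0) - (0) = 0
Every component ∇_k g_{ij} vanishes: the connection is metric compatible.
Yes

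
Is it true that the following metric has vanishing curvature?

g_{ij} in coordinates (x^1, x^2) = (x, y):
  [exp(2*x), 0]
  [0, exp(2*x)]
Non-zero Christoffel symbols:
Γ^x_{x x} = 1
Γ^x_{y y} = -1
Γ^y_{x y} = 1
Ricci tensor: R_{xx} = 0, R_{xy} = 0, R_{yy} = 0
All R_{ij} vanish; in 2 dimensions the Riemann tensor is fully determined by the Ricci tensor, so R^i_{jkl} = 0: the metric is flat (curvilinear coordinates on flat space).
Yes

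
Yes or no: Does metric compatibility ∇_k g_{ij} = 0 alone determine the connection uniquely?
One also needs vanishing torsion; metric compatibility plus torsion-freeness singles out the Levi-Civita connection.
No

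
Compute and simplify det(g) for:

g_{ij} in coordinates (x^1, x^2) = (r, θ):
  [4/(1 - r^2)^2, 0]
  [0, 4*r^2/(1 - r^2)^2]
For a 2×2 metric: det(g) = g_{11}·g_{22} - g_{12}·g_{21}
= (4/(1 - r^2)^2)·(4*r^2/(1 - r^2)^2) - (0)·(0)
= 16*r^2/(1 - r^2)^4 - 0
det(g) = 16*r^2/(1 - r^2)^4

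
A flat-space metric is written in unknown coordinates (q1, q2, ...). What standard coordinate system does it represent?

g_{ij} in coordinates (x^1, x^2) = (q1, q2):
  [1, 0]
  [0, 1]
All components are constant and the metric is the identity, i.e. orthonormal rectilinear coordinates.
Cartesian (2D) coordinates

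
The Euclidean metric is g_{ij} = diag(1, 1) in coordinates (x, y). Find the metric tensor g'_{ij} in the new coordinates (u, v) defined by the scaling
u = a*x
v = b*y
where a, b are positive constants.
Invert the transformation: x = u/a, y = v/b
g'_{ij} = (∂x^k/∂x'^i)(∂x^l/∂x'^j) g_{kl}; with g_{kl} = δ_{kl} this is Σ_k (∂x^k/∂x'^i)(∂x^k/∂x'^j).
Jacobian: ∂x/∂u = 1/a, ∂x/∂v = 0, ∂y/∂u = 0, ∂y/∂v = 1/b
g'_{uu} = (1/a)(1/a) + (0)(0) = 1/a^2
g'_{uv} = (1/a)(0) + (0)(1/b) = 0
g'_{vv} = (0)(0) + (1/b)(1/b) = 1/b^2
g'_{ij} = diag(1/a^2, 1/b^2)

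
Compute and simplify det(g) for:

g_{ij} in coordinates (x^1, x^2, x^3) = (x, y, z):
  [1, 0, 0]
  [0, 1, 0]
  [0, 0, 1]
Diagonal metric: det(g) = g_{11}·g_{22}·g_{33}
= (1)·(1)·(1)
det(g) = 1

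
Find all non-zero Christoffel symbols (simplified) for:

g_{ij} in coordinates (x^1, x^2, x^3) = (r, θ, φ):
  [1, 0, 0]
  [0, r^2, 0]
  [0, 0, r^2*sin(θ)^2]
Using Γ^k_{ij} = (1/2) g^{km} (∂_i g_{mj} + ∂_j g_{mi} - ∂_m g_{ij}); the metric is diagonal, so only the m = k term contributes.
Non-zero symbols (using the symmetry Γ^k_{ij} = Γ^k_{ji}):
Γ^r_{θ θ} = (1/2) g^{rr} (∂_θ g_{rθ} + ∂_θ g_{rθ} - ∂_r g_{θθ}) = (1/2)(1)((0) + (0) - (2*r)) = -r
Γ^r_{φ φ} = (1/2) g^{rr} (∂_φ g_{rφ} + ∂_φ g_{rφ} - ∂_r g_{φφ}) = (1/2)(1)((0) + (0) - (2*r*sin(θ)^2)) = -r*sin(θ)^2
Γ^θ_{r θ} = (1/2) g^{θθ} (∂_r g_{θθ} + ∂_θ g_{θr} - ∂_θ g_{rθ}) = (1/2)(1/r^2)((2*r) + (0) - (0)) = 1/r
Γ^θ_{φ φ} = (1/2) g^{θθ} (∂_φ g_{θφ} + ∂_φ g_{θφ} - ∂_θ g_{φφ}) = (1/2)(1/r^2)((0) + (0) - (r^2*sin(2*θ))) = -sin(2*θ)/2
Γ^φ_{r φ} = (1/2) g^{φφ} (∂_r g_{φφ} + ∂_φ g_{φr} - ∂_φ g_{rφ}) = (1/2)(1/(r^2*sin(θ)^2))((2*r*sin(θ)^2) + (0) - (0)) = 1/r
Γ^φ_{θ φ} = (1/2) g^{φφ} (∂_θ g_{φφ} + ∂_φ g_{φθ} - ∂_φ g_{θφ}) = (1/2)(1/(r^2*sin(θ)^2))((r^2*sin(2*θ)) + (0) - (0)) = 1/tan(θ)
All other Christoffel symbols are zero.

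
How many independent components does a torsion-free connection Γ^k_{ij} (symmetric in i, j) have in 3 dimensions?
Γ^k_{ij} has n choices for the upper index and n(n+1)/2 independent symmetric lower index pairs.
Total = 3 × 3×4/2 = 3 × 6 = 18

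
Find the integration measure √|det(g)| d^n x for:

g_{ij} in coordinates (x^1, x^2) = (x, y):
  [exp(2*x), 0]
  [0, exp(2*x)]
det(g) = exp(4*x)
√|det(g)| = exp(2*x)
Volume element: dV = exp(2*x) dx dy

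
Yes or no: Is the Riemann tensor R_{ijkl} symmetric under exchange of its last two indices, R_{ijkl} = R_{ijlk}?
It is antisymmetric in the last pair: R_{ijkl} = -R_{ijlk}.
No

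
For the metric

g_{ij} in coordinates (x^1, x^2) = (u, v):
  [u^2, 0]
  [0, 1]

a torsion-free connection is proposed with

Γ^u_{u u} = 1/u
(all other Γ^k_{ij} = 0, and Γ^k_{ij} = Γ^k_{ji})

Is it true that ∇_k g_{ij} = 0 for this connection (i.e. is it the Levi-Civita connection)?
Using ∇_k g_{ij} = ∂_k g_{ij} - Γ^m_{ki} g_{mj} - Γ^m_{kj} g_{im}:
e.g. ∇_u g_{uu} = (2*u) - (u) - (u) = 0
Every component ∇_k g_{ij} vanishes: the connection is metric compatible.
Yes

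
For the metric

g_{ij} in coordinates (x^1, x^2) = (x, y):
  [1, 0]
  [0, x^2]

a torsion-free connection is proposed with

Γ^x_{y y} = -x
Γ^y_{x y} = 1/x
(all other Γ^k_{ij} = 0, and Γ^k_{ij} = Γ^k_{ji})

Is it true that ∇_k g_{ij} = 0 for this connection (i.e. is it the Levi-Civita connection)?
Using ∇_k g_{ij} = ∂_k g_{ij} - Γ^m_{ki} g_{mj} - Γ^m_{kj} g_{im}:
e.g. ∇_x g_{yy} = (2*x) - (x) - (x) = 0
Every component ∇_k g_{ij} vanishes: the connection is metric compatible.
Yes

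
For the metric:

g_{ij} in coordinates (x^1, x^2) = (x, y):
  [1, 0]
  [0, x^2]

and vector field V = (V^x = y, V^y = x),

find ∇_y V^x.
Non-zero Christoffel symbols:
Γ^x_{y y} = -x
Γ^y_{x y} = 1/x
∇_y V^x = ∂_y V^x + Γ^x_{y j} V^j
  = (1) + (0)(y) + (-x)(x)
  = 1 - x^2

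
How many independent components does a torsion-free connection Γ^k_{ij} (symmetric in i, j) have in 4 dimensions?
Γ^k_{ij} has n choices for the upper index and n(n+1)/2 independent symmetric lower index pairs.
Total = 4 × 4×5/2 = 4 × 10 = 40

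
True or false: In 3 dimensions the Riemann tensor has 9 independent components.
n^2(n^2-1)/12 = 9·8/12 = 6 independent components for n = 3.
False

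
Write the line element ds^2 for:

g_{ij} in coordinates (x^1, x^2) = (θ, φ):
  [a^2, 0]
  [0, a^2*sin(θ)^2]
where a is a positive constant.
ds^2 = g_{ij} dx^i dx^j; only the non-zero components contribute.
ds^2 = a^2 dθ^2 + a^2*sin(θ)^2 dφ^2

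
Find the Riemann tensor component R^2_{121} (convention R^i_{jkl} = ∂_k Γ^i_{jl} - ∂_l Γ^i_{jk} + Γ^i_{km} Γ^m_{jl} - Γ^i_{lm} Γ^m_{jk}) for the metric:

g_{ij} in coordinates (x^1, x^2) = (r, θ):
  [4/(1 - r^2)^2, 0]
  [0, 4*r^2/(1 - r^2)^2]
Non-zero Christoffel symbols (Γ^k_{ij} = Γ^k_{ji}):
Γ^r_{r r} = 2*r/(1 - r^2)
Γ^r_{θ θ} = (r^3 + r)/(r^2 - 1)
Γ^θ_{r θ} = (-r^2 - 1)/(r^3 - r)
R^θ_{r θ r} = ∂_θ Γ^θ_{r r} - ∂_r Γ^θ_{r θ} + Γ^θ_{θ m} Γ^m_{r r} - Γ^θ_{r m} Γ^m_{r θ}
  = (0) - ((r^4 + 4*r^2 - 1)/(r^3 - r)^2) + (2*(r^2 + 1)/(r^2 - 1)^2) - ((r^2 + 1)^2/(r^3 - r)^2) = -4/(r^2 - 1)^2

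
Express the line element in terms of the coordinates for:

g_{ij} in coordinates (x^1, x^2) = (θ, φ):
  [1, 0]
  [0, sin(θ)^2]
ds^2 = g_{ij} dx^i dx^j; only the non-zero components contribute.
ds^2 = dθ^2 + sin(θ)^2 dφ^2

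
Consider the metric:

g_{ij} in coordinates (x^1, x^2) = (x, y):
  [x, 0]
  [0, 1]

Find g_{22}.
With x^1 = x, x^2 = y, g_{22} = g_{yy} is the row-2, column-2 entry of the matrix.
g_{22} = 1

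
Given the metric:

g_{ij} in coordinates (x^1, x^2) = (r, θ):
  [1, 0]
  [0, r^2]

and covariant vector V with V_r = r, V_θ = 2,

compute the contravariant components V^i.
Inverse metric (diagonal): g^{rr} = 1, g^{θθ} = 1/r^2
V^i = g^{ij} V_j:
V^r = (1)(r) + (0)(2) = r
V^θ = (0)(r) + (1/r^2)(2) = 2/r^2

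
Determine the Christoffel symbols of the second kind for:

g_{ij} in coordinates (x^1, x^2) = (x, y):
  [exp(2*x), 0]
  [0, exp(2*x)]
Using Γ^k_{ij} = (1/2) g^{km} (∂_i g_{mj} + ∂_j g_{mi} - ∂_m g_{ij}); the metric is diagonal, so only the m = k term contributes.
Non-zero symbols (using the symmetry Γ^k_{ij} = Γ^k_{ji}):
Γ^x_{x x} = (1/2) g^{xx} (∂_x g_{xx} + ∂_x g_{xx} - ∂_x g_{xx}) = (1/2)(exp(-2*x))((2*exp(2*x)) + (2*exp(2*x)) - (2*exp(2*x))) = 1
Γ^x_{y y} = (1/2) g^{xx} (∂_y g_{xy} + ∂_y g_{xy} - ∂_x g_{yy}) = (1/2)(exp(-2*x))((0) + (0) - (2*exp(2*x))) = -1
Γ^y_{x y} = (1/2) g^{yy} (∂_x g_{yy} + ∂_y g_{yx} - ∂_y g_{xy}) = (1/2)(exp(-2*x))((2*exp(2*x)) + (0) - (0)) = 1
All other Christoffel symbols are zero.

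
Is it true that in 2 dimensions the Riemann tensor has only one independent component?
The number of independent components is n^2(n^2-1)/12 = 4·3/12 = 1 for n = 2 (e.g. R_{1212}).
Yes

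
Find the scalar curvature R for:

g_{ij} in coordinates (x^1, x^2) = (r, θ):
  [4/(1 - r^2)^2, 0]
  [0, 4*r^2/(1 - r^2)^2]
Non-zero Christoffel symbols (Γ^k_{ij} = Γ^k_{ji}):
Γ^r_{r r} = 2*r/(1 - r^2)
Γ^r_{θ θ} = (r^3 + r)/(r^2 - 1)
Γ^θ_{r θ} = (-r^2 - 1)/(r^3 - r)
Ricci tensor (R_{ij} = R^k_{ikj}): R_{rr} = -4/(r^2 - 1)^2, R_{rθ} = 0, R_{θθ} = -4*r^2/(r^2 - 1)^2
Inverse metric: g^{rr} = (1 - r^2)^2/4, g^{θθ} = (1 - r^2)^2/(4*r^2)
R = g^{ij} R_{ij} = ((1 - r^2)^2/4)(-4/(r^2 - 1)^2) + ((1 - r^2)^2/(4*r^2))(-4*r^2/(r^2 - 1)^2) = -2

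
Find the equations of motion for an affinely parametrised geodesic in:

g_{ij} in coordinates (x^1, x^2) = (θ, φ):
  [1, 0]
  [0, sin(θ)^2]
Geodesic equation: d^2x^k/dλ^2 + Γ^k_{ij} (dx^i/dλ)(dx^j/dλ) = 0.
Non-zero Christoffel symbols:
Γ^θ_{φ φ} = -sin(2*θ)/2
Γ^φ_{θ φ} = 1/tan(θ)
Substituting (the symmetric pair Γ^k_{ij}, Γ^k_{ji} combines into a factor 2):
d^2θ/dλ^2 - (sin(2*θ)/2) (dφ/dλ)^2 = 0
d^2φ/dλ^2 + (2/tan(θ)) (dθ/dλ)(dφ/dλ) = 0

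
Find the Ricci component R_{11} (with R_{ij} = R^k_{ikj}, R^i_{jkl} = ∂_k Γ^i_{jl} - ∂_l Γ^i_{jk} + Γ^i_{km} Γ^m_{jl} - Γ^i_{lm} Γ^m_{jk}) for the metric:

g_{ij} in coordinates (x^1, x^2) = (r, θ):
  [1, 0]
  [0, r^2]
Non-zero Christoffel symbols (Γ^k_{ij} = Γ^k_{ji}):
Γ^r_{θ θ} = -r
Γ^θ_{r θ} = 1/r
R^r_{r r r} = 0 (a repeated index in an antisymmetric pair)
R^θ_{r θ r} = ∂_θ Γ^θ_{r r} - ∂_r Γ^θ_{r θ} + Γ^θ_{θ m} Γ^m_{r r} - Γ^θ_{r m} Γ^m_{r θ}
  = (0) - (-1/r^2) + (0) - (1/r^2) = 0
R_{rr} = R^r_{r r r} + R^θ_{r θ r} = (0) + (0) = 0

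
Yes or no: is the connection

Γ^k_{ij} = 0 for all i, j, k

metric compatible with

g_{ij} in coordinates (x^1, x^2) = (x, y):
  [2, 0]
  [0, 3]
Using ∇_k g_{ij} = ∂_k g_{ij} - Γ^m_{ki} g_{mj} - Γ^m_{kj} g_{im}:
e.g. ∇_x g_{yy} = (0) - (0) - (0) = 0
Every component ∇_k g_{ij} vanishes: the connection is metric compatible.
Yes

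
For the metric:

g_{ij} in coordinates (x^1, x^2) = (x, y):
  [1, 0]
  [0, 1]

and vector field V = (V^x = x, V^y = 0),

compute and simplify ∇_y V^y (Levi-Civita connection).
All Christoffel symbols are zero.
∇_y V^y = ∂_y V^y + Γ^y_{y j} V^j
  = (0) + (0)(x) + (0)(0)
  = 0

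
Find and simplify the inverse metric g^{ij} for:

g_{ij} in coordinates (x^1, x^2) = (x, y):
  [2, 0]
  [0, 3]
The metric is diagonal, so g^{ij} is diagonal with entries 1/g_{ii}: diag(1/2, 1/3).
g^{ij}:
  [1/2, 0]
  [0, 1/3]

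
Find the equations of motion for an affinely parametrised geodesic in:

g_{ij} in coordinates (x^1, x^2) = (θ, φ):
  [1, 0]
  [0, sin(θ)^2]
Geodesic equation: d^2x^k/dλ^2 + Γ^k_{ij} (dx^i/dλ)(dx^j/dλ) = 0.
Non-zero Christoffel symbols:
Γ^θ_{φ φ} = -sin(2*θ)/2
Γ^φ_{θ φ} = 1/tan(θ)
Substituting (the symmetric pair Γ^k_{ij}, Γ^k_{ji} combines into a factor 2):
d^2θ/dλ^2 - (sin(2*θ)/2) (dφ/dλ)^2 = 0
d^2φ/dλ^2 + (2/tan(θ)) (dθ/dλ)(dφ/dλ) = 0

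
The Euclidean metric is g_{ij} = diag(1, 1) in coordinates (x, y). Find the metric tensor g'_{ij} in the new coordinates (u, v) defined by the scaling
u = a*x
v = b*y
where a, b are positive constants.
Invert the transformation: x = u/a, y = v/b
g'_{ij} = (∂x^k/∂x'^i)(∂x^l/∂x'^j) g_{kl}; with g_{kl} = δ_{kl} this is Σ_k (∂x^k/∂x'^i)(∂x^k/∂x'^j).
Jacobian: ∂x/∂u = 1/a, ∂x/∂v = 0, ∂y/∂u = 0, ∂y/∂v = 1/b
g'_{uu} = (1/a)(1/a) + (0)(0) = 1/a^2
g'_{uv} = (1/a)(0) + (0)(1/b) = 0
g'_{vv} = (0)(0) + (1/b)(1/b) = 1/b^2
g'_{ij} = diag(1/a^2, 1/b^2)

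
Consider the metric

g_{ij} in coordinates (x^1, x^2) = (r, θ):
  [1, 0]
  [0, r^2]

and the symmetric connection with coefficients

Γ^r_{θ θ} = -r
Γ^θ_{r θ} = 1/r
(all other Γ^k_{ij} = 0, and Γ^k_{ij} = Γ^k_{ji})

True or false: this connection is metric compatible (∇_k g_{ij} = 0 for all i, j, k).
Using ∇_k g_{ij} = ∂_k g_{ij} - Γ^m_{ki} g_{mj} - Γ^m_{kj} g_{im}:
e.g. ∇_r g_{θθ} = (2*r) - (r) - (r) = 0
Every component ∇_k g_{ij} vanishes: the connection is metric compatible.
True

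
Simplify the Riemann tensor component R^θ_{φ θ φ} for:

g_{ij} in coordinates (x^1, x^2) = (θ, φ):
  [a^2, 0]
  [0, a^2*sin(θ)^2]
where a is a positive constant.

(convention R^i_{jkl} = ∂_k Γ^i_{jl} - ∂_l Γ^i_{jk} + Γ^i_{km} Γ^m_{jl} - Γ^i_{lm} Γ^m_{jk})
Non-zero Christoffel symbols (Γ^k_{ij} = Γ^k_{ji}):
Γ^θ_{φ φ} = -sin(2*θ)/2
Γ^φ_{θ φ} = 1/tan(θ)
R^θ_{φ θ φ} = ∂_θ Γ^θ_{φ φ} - ∂_φ Γ^θ_{φ θ} + Γ^θ_{θ m} Γ^m_{φ φ} - Γ^θ_{φ m} Γ^m_{φ θ}
  = (-cos(2*θ)) - (0) + (0) - (-cos(θ)^2) = sin(θ)^2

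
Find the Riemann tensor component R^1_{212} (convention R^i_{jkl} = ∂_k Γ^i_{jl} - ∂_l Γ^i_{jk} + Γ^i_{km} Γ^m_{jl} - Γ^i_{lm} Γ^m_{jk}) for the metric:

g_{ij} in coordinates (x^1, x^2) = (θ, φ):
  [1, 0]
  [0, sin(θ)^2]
Non-zero Christoffel symbols (Γ^k_{ij} = Γ^k_{ji}):
Γ^θ_{φ φ} = -sin(2*θ)/2
Γ^φ_{θ φ} = 1/tan(θ)
R^θ_{φ θ φ} = ∂_θ Γ^θ_{φ φ} - ∂_φ Γ^θ_{φ θ} + Γ^θ_{θ m} Γ^m_{φ φ} - Γ^θ_{φ m} Γ^m_{φ θ}
  = (-cos(2*θ)) - (0) + (0) - (-cos(θ)^2) = sin(θ)^2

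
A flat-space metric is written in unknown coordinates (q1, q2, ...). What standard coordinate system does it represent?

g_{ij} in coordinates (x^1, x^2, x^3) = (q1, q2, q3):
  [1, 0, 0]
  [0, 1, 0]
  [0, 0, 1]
All components are constant and the metric is the identity, i.e. orthonormal rectilinear coordinates.
Cartesian (3D) coordinates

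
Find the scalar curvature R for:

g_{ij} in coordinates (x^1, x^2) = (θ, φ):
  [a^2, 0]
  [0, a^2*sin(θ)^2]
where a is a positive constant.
Non-zero Christoffel symbols (Γ^k_{ij} = Γ^k_{ji}):
Γ^θ_{φ φ} = -sin(2*θ)/2
Γ^φ_{θ φ} = 1/tan(θ)
Ricci tensor (R_{ij} = R^k_{ikj}): R_{θθ} = 1, R_{θφ} = 0, R_{φφ} = sin(θ)^2
Inverse metric: g^{θθ} = 1/a^2, g^{φφ} = 1/(a^2*sin(θ)^2)
R = g^{ij} R_{ij} = (1/a^2)(1) + (1/(a^2*sin(θ)^2))(sin(θ)^2) = 2/a^2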